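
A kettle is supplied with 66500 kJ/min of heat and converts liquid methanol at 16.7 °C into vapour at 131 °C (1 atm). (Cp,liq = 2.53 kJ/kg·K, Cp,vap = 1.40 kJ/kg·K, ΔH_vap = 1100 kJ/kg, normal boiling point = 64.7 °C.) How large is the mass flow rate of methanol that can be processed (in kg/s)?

ṁ = 0.843 kg/s

Δh = 2.53×(64.7−16.7) + 1100 + 1.40×(131−64.7) = 1314.3 kJ/kg
Q = 66500 kJ/min = 1108.3 kJ/s = 1108.3 kJ/s
ṁ = Q/Δh = 1108.3 / 1314.3 = 0.84331 kg/s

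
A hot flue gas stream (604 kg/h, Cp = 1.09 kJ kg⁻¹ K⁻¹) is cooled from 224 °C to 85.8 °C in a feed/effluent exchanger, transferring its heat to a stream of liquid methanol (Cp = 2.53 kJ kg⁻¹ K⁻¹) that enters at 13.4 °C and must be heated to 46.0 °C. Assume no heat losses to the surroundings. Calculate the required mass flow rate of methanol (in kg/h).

Heat released by hot stream: Q = 604 × 1.09 × (224 − 85.8) = 90985 kJ/h
Energy balance on cold side (adiabatic exchanger): Q = ṁ_c·Cp_c·(T_c,out − T_c,in)
ṁ_c = 90985 / [2.53 × (46.0 − 13.4)] = 1103.1 kg/h

ṁ_c = 1100 kg/h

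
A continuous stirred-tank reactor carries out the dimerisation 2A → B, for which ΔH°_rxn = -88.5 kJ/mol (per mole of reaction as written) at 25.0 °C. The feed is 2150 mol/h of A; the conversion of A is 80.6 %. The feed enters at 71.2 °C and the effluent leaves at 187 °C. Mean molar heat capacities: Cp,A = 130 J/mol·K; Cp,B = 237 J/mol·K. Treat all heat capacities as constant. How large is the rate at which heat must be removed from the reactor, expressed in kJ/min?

Q_out = 792 kJ/min

Extent of reaction ξ = 0.806 × 2150 / 2 = 866.45 mol/h
Reaction term: ξ·ΔH°_rxn = 866.45 × -88.5 = -76681 kJ/h
Sensible, feed 71.2→25 °C: -12913 kJ/h
Outlet flows (mol/h): A 417.1, B 866.45
Sensible, products 25→187 °C: 42051 kJ/h
Q = ΔH = -47543 kJ/h = -13.206 kW
Heat removed = 792.39 kJ/min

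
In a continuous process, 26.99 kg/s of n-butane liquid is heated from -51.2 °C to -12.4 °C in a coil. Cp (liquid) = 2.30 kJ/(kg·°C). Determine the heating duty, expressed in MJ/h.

Q = 8670 MJ/h

Q = ṁ·Cp·ΔT = 26.99 × 2.30 × (-12.4 − -51.2) = 2408.6 kJ/s
Heating duty = 8670.9 MJ/h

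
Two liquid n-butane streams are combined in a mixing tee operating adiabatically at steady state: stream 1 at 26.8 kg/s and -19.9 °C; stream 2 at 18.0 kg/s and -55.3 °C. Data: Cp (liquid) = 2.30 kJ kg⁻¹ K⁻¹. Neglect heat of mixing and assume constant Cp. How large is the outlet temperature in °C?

Energy balance with Q = 0: Σ ṁᵢCp,ᵢ(T_out − Tᵢ) = 0
Σ ṁᵢCp,ᵢTᵢ = 26.8×2.30×-19.9 + 18.0×2.30×-55.3 = -3516.1
Σ ṁᵢCp,ᵢ = 26.8×2.30 + 18.0×2.30 = 103.04
T_out = -3516.1 / 103.04 = -34.123 °C

T_out = -34.1 °C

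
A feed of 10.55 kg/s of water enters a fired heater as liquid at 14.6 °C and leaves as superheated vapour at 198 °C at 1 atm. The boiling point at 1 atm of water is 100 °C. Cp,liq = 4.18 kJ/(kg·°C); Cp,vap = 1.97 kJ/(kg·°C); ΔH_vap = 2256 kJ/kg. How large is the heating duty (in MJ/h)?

Q = 107000 MJ/h

liquid 14.6→100 °C: 356.97 kJ/kg
vaporisation at 100 °C: 2256 kJ/kg
vapour 100→198 °C: 193.06 kJ/kg
Δh = 356.97 + 2256 + 193.06 = 2806 kJ/kg
Q = ṁ·Δh = 10.55 kg/s × 2806 kJ/kg = 29604 kJ/s
|Q| = 29604 kW = 106570 MJ/h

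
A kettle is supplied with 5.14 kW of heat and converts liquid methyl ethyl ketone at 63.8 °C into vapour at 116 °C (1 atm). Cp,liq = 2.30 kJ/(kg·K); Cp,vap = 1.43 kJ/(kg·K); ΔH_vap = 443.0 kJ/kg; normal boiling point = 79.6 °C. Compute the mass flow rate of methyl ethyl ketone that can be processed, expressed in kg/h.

Δh = 2.30×(79.6−63.8) + 443.0 + 1.43×(116−79.6) = 531.39 kJ/kg
Q = 5.14 kW = 5.14 kJ/s = 18504 kJ/h
ṁ = Q/Δh = 18504 / 531.39 = 34.822 kg/h

ṁ = 34.8 kg/h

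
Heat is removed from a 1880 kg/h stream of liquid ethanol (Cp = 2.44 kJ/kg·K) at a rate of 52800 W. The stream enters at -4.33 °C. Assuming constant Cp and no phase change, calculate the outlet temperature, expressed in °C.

Q = 52800 W = 190080 kJ/h
ΔT = Q/(ṁ·Cp) = 190080/(1880×2.44) = 41.437 K
T_out = -4.33 − 41.437 = -45.767 °C

T_out = -45.8 °C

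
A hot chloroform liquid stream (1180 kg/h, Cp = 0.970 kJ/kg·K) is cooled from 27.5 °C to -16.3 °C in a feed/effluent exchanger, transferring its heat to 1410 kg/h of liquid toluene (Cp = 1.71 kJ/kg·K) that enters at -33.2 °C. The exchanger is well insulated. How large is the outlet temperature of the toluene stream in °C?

Heat released by hot stream: Q = 1180 × 0.970 × (27.5 − -16.3) = 50133 kJ/h
Energy balance on cold side (adiabatic exchanger): Q = ṁ_c·Cp_c·(T_c,out − T_c,in)
T_c,out = -33.2 + 50133/(1410 × 1.71) = -12.407 °C

T_c,out = -12.4 °C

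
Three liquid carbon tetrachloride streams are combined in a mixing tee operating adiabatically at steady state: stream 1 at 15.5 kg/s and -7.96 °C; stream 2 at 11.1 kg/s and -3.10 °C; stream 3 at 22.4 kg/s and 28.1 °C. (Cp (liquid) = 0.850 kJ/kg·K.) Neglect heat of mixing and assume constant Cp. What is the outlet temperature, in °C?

Adiabatic, steady state ⇒ Σ ṁᵢCp,ᵢ(T_out − Tᵢ) = 0
T_out = Σ ṁᵢCp,ᵢTᵢ / Σ ṁᵢCp,ᵢ
      = 400.9 / 41.65 = 9.6255 °C

T_out = 9.63 °C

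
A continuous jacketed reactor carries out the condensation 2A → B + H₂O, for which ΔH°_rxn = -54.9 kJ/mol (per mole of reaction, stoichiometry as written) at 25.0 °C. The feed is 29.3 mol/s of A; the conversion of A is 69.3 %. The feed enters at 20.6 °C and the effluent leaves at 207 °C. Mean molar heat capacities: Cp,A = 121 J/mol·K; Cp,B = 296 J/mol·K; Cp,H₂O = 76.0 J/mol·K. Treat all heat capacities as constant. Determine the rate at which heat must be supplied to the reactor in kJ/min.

Q_in = 20600 kJ/min

Extent of reaction ξ = 0.693 × 29.3 / 2 = 10.152 mol/s
Reaction term: ξ·ΔH°_rxn = 10.152 × -54.9 = -557.37 kJ/s
Sensible, feed 20.6→25 °C: 15.599 kJ/s
Outlet flows (mol/s): A 8.9951, B 10.152, H₂O 10.152
Sensible, products 25→207 °C: 885.45 kJ/s
Q = ΔH = 343.68 kJ/s = 343.68 kW
Heat supplied = 20621 kJ/min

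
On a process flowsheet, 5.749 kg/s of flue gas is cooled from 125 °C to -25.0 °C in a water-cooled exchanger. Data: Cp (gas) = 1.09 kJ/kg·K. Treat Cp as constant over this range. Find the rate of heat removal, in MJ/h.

Q_c = 3380 MJ/h

Q = ṁ·Cp·ΔT = 5.749 × 1.09 × (-25.0 − 125) = -939.96 kJ/s
Cooling duty = 3383.9 MJ/h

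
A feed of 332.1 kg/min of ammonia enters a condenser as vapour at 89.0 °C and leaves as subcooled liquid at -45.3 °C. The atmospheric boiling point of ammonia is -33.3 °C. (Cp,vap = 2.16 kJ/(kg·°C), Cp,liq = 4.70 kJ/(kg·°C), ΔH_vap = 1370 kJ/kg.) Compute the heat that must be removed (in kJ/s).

vapour 89.0→-33.3 °C: -264.17 kJ/kg
condensation at -33.3 °C: -1370 kJ/kg
liquid -33.3→-45.3 °C: -56.4 kJ/kg
Δh = -264.17 + -1370 + -56.4 = -1690.6 kJ/kg
Q = ṁ·Δh = 332.1 kg/min × -1690.6 kJ/kg = -561440 kJ/min
|Q| = 9357.3 kW

Q_c = 9360 kJ/s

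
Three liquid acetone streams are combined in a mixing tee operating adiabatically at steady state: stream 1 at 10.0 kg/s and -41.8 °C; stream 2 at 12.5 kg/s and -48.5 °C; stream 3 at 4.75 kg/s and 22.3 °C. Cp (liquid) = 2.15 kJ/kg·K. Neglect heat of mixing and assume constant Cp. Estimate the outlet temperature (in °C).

No heat crosses the boundary, so H_out = H_in.
Σ ṁᵢCp,ᵢTᵢ = 10.0×2.15×-41.8 + 12.5×2.15×-48.5 + 4.75×2.15×22.3 = -1974.4
Σ ṁᵢCp,ᵢ = 10.0×2.15 + 12.5×2.15 + 4.75×2.15 = 58.587
T_out = -1974.4 / 58.587 = -33.7 °C

T_out = -33.7 °C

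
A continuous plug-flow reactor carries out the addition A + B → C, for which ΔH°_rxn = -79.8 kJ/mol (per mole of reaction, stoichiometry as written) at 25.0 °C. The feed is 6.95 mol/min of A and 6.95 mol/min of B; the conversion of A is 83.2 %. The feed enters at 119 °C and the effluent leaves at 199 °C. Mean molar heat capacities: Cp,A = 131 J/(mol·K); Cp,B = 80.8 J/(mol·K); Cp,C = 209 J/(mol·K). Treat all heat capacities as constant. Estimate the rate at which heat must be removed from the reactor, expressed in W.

Q_out = 5770 W

Extent of reaction ξ = 0.832 × 6.95 = 5.7824 mol/min
Reaction term: ξ·ΔH°_rxn = 5.7824 × -79.8 = -461.44 kJ/min
Sensible, feed 119→25 °C: -138.37 kJ/min
Outlet flows (mol/min): A 1.1676, B 1.1676, C 5.7824
Sensible, products 25→199 °C: 253.31 kJ/min
Q = ΔH = -346.49 kJ/min = -5.7749 kW
Heat removed = 5774.9 W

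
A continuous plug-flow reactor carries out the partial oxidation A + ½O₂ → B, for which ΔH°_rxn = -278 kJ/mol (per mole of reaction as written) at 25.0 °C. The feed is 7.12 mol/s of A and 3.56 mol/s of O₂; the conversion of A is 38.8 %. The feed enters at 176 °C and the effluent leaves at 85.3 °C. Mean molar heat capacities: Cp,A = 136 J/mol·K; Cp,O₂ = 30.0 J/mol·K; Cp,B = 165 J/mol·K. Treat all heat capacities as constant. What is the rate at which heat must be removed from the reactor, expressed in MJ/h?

Extent of reaction ξ = 0.388 × 7.12 = 2.7626 mol/s
Reaction term: ξ·ΔH°_rxn = 2.7626 × -278 = -767.99 kJ/s
Sensible, feed 176→25 °C: -162.34 kJ/s
Outlet flows (mol/s): A 4.3574, O₂ 2.1787, B 2.7626
Sensible, products 25→85.3 °C: 67.162 kJ/s
Q = ΔH = -863.17 kJ/s = -863.17 kW
Heat removed = 3107.4 MJ/h

Q_out = 3110 MJ/h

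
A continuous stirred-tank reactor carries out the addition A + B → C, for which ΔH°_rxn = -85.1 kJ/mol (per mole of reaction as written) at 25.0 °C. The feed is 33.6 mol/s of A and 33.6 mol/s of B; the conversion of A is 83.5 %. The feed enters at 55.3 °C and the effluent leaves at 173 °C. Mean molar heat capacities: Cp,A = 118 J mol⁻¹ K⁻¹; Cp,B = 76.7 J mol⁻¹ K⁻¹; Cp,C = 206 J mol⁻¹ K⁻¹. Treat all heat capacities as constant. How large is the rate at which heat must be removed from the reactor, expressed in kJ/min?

Extent of reaction ξ = 0.835 × 33.6 = 28.056 mol/s
Reaction term: ξ·ΔH°_rxn = 28.056 × -85.1 = -2387.6 kJ/s
Sensible, feed 55.3→25 °C: -198.22 kJ/s
Outlet flows (mol/s): A 5.544, B 5.544, C 28.056
Sensible, products 25→173 °C: 1015.1 kJ/s
Q = ΔH = -1570.7 kJ/s = -1570.7 kW
Heat removed = 94240 kJ/min

Q_out = 94200 kJ/min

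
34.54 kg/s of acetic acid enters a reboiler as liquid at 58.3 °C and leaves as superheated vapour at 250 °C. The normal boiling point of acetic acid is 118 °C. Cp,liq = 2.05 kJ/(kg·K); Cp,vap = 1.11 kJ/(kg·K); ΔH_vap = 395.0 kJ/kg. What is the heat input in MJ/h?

Q = 82600 MJ/h

liquid 58.3→118 °C: 122.38 kJ/kg
vaporisation at 118 °C: 395 kJ/kg
vapour 118→250 °C: 146.52 kJ/kg
Δh = 122.38 + 395 + 146.52 = 663.9 kJ/kg
Q = ṁ·Δh = 34.54 kg/s × 663.9 kJ/kg = 22931 kJ/s
|Q| = 22931 kW = 82553 MJ/h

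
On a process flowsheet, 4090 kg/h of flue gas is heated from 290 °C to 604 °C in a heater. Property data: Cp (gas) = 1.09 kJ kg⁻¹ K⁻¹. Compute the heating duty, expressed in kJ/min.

Q = ṁ·Cp·ΔT = 4090 × 1.09 × (604 − 290) = 1.3998e+06 kJ/h
Converting: 1.3998e+06 / 3600 s = 388.85 kW
Heating duty = 23331 kJ/min

Q = 23300 kJ/min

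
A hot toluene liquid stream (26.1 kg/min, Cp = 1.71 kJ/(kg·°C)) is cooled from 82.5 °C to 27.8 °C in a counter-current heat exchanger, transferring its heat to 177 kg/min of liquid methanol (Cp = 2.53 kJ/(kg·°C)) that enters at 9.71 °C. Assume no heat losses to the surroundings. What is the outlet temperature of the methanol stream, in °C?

T_c,out = 15.2 °C

Heat released by hot stream: Q = 26.1 × 1.71 × (82.5 − 27.8) = 2441.3 kJ/min
Energy balance on cold side (adiabatic exchanger): Q = ṁ_c·Cp_c·(T_c,out − T_c,in)
T_c,out = 9.71 + 2441.3/(177 × 2.53) = 15.162 °C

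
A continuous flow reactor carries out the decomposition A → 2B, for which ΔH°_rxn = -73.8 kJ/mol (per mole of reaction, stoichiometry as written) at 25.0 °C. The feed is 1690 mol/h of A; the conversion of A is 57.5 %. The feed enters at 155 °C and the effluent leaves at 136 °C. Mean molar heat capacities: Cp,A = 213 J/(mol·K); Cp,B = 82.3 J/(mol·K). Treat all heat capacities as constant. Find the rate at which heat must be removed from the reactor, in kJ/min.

Extent of reaction ξ = 0.575 × 1690 = 971.75 mol/h
Reaction term: ξ·ΔH°_rxn = 971.75 × -73.8 = -71715 kJ/h
Sensible, feed 155→25 °C: -46796 kJ/h
Outlet flows (mol/h): A 718.25, B 1943.5
Sensible, products 25→136 °C: 34736 kJ/h
Q = ΔH = -83775 kJ/h = -23.271 kW
Heat removed = 1396.3 kJ/min

Q_out = 1400 kJ/min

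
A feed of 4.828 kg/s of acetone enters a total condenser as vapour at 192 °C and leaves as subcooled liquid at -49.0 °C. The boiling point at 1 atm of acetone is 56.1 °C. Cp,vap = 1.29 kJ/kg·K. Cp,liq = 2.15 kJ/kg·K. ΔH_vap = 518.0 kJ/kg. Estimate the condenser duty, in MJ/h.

vapour 192→56.1 °C: -175.31 kJ/kg
condensation at 56.1 °C: -518 kJ/kg
liquid 56.1→-49.0 °C: -225.96 kJ/kg
Δh = -175.31 + -518 + -225.96 = -919.28 kJ/kg
Q = ṁ·Δh = 4.828 kg/s × -919.28 kJ/kg = -4438.3 kJ/s
|Q| = 4438.3 kW = 15978 MJ/h

Q_c = 16000 MJ/h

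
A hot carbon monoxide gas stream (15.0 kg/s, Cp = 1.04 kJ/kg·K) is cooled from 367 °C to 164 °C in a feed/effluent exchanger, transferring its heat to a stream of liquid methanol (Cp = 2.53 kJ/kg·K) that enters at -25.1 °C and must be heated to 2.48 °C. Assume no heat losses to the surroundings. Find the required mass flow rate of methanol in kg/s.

Heat released by hot stream: Q = 15.0 × 1.04 × (367 − 164) = 3166.8 kJ/s
Energy balance on cold side (adiabatic exchanger): Q = ṁ_c·Cp_c·(T_c,out − T_c,in)
ṁ_c = 3166.8 / [2.53 × (2.48 − -25.1)] = 45.384 kg/s

ṁ_c = 45.4 kg/s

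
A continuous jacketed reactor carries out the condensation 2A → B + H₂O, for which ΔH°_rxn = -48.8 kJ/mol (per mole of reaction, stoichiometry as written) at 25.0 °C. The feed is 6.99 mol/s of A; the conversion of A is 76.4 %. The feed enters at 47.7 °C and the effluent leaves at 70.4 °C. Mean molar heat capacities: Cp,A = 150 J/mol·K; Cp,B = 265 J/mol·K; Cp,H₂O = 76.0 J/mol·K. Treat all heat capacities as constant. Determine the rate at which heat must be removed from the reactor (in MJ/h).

Extent of reaction ξ = 0.764 × 6.99 / 2 = 2.6702 mol/s
Reaction term: ξ·ΔH°_rxn = 2.6702 × -48.8 = -130.3 kJ/s
Sensible, feed 47.7→25 °C: -23.801 kJ/s
Outlet flows (mol/s): A 1.6496, B 2.6702, H₂O 2.6702
Sensible, products 25→70.4 °C: 52.572 kJ/s
Q = ΔH = -101.53 kJ/s = -101.53 kW
Heat removed = 365.52 MJ/h

Q_out = 366 MJ/h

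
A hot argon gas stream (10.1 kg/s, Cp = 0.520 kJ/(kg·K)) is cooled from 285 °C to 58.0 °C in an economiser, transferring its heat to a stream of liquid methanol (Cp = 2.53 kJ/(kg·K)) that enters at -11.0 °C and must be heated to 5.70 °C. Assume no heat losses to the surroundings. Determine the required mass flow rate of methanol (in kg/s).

Heat released by hot stream: Q = 10.1 × 0.520 × (285 − 58.0) = 1192.2 kJ/s
Energy balance on cold side (adiabatic exchanger): Q = ṁ_c·Cp_c·(T_c,out − T_c,in)
ṁ_c = 1192.2 / [2.53 × (5.70 − -11.0)] = 28.217 kg/s

ṁ_c = 28.2 kg/s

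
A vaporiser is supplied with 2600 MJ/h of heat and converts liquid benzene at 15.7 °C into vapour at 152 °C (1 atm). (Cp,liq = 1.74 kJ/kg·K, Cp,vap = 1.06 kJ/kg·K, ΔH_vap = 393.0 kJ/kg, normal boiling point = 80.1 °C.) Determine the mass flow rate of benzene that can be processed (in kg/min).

ṁ = 74.5 kg/min

Δh = 1.74×(80.1−15.7) + 393.0 + 1.06×(152−80.1) = 581.27 kJ/kg
Q = 2600 MJ/h = 722.22 kJ/s = 43333 kJ/min
ṁ = Q/Δh = 43333 / 581.27 = 74.549 kg/min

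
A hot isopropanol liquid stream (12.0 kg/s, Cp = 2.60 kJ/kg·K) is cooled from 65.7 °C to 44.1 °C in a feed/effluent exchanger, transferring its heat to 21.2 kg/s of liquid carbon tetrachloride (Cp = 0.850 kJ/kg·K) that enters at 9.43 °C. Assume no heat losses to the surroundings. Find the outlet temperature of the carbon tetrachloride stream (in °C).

Heat released by hot stream: Q = 12.0 × 2.60 × (65.7 − 44.1) = 673.92 kJ/s
Energy balance on cold side (adiabatic exchanger): Q = ṁ_c·Cp_c·(T_c,out − T_c,in)
T_c,out = 9.43 + 673.92/(21.2 × 0.850) = 46.828 °C

T_c,out = 46.8 °C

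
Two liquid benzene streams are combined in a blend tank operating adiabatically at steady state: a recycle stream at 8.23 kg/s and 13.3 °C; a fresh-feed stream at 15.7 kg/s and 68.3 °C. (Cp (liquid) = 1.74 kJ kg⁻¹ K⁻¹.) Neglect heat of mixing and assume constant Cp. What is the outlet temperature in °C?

No heat crosses the boundary, so H_out = H_in.
Σ ṁᵢCp,ᵢTᵢ = 8.23×1.74×13.3 + 15.7×1.74×68.3 = 2056.3
Σ ṁᵢCp,ᵢ = 8.23×1.74 + 15.7×1.74 = 41.638
T_out = 2056.3 / 41.638 = 49.384 °C

T_out = 49.4 °C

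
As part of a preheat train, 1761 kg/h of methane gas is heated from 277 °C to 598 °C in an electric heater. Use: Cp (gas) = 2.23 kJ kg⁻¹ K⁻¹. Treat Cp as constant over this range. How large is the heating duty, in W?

Q = 350000 W

Q = ṁ·Cp·ΔT = 1761 × 2.23 × (598 − 277) = 1.2606e+06 kJ/h
Converting: 1.2606e+06 / 3600 s = 350.16 kW
Heating duty = 350160 W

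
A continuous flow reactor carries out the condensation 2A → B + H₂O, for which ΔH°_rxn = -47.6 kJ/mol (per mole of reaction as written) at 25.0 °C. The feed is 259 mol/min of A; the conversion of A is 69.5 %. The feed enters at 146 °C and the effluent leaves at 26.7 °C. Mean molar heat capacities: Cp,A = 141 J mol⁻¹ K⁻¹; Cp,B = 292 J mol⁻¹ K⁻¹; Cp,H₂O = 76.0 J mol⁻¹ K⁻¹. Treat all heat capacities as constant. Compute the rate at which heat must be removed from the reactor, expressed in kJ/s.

Q_out = 144 kJ/s

Extent of reaction ξ = 0.695 × 259 / 2 = 90.002 mol/min
Reaction term: ξ·ΔH°_rxn = 90.002 × -47.6 = -4284.1 kJ/min
Sensible, feed 146→25 °C: -4418.8 kJ/min
Outlet flows (mol/min): A 78.995, B 90.002, H₂O 90.002
Sensible, products 25→26.7 °C: 75.241 kJ/min
Q = ΔH = -8627.7 kJ/min = -143.79 kW
Heat removed = 143.79 kJ/s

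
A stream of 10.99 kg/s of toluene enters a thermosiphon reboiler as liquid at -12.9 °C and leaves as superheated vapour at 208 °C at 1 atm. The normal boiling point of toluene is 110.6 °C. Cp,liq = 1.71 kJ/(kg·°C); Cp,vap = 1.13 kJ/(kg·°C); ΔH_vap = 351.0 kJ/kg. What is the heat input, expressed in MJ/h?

Q = 26600 MJ/h

liquid -12.9→110.6 °C: 211.19 kJ/kg
vaporisation at 110.6 °C: 351 kJ/kg
vapour 110.6→208 °C: 110.06 kJ/kg
Δh = 211.19 + 351 + 110.06 = 672.25 kJ/kg
Q = ṁ·Δh = 10.99 kg/s × 672.25 kJ/kg = 7388 kJ/s
|Q| = 7388 kW = 26597 MJ/h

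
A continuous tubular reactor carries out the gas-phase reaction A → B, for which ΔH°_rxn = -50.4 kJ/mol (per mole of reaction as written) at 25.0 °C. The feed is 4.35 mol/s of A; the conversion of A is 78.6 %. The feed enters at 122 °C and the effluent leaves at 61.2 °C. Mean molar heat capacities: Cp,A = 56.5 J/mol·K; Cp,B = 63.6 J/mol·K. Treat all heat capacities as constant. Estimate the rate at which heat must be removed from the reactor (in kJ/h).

Q_out = 671000 kJ/h

Extent of reaction ξ = 0.786 × 4.35 = 3.4191 mol/s
Reaction term: ξ·ΔH°_rxn = 3.4191 × -50.4 = -172.32 kJ/s
Sensible, feed 122→25 °C: -23.84 kJ/s
Outlet flows (mol/s): A 0.9309, B 3.4191
Sensible, products 25→61.2 °C: 9.7758 kJ/s
Q = ΔH = -186.39 kJ/s = -186.39 kW
Heat removed = 670990 kJ/h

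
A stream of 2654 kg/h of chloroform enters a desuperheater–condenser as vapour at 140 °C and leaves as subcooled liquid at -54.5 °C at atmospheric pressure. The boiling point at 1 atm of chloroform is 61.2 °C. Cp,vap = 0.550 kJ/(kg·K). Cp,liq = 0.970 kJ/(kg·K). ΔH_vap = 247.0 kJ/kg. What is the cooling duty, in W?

Q_c = 297000 W

vapour 140→61.2 °C: -43.34 kJ/kg
condensation at 61.2 °C: -247 kJ/kg
liquid 61.2→-54.5 °C: -112.23 kJ/kg
Δh = -43.34 + -247 + -112.23 = -402.57 kJ/kg
Q = ṁ·Δh = 2654 kg/h × -402.57 kJ/kg = -1.0684e+06 kJ/h
|Q| = 296.78 kW = 296780 W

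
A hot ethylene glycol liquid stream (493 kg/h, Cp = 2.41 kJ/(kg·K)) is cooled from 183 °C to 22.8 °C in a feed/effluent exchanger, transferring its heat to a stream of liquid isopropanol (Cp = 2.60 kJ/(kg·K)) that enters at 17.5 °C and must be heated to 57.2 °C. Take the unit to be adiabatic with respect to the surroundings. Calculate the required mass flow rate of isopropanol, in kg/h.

Heat released by hot stream: Q = 493 × 2.41 × (183 − 22.8) = 190340 kJ/h
Energy balance on cold side (adiabatic exchanger): Q = ṁ_c·Cp_c·(T_c,out − T_c,in)
ṁ_c = 190340 / [2.60 × (57.2 − 17.5)] = 1844 kg/h

ṁ_c = 1840 kg/h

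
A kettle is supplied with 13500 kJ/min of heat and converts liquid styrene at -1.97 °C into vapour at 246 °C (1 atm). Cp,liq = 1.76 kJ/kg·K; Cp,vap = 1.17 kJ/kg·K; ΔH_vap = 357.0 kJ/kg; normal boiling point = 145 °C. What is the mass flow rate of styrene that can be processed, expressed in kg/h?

ṁ = 1100 kg/h

Δh = 1.76×(145−-1.97) + 357.0 + 1.17×(246−145) = 733.84 kJ/kg
Q = 13500 kJ/min = 225 kJ/s = 810000 kJ/h
ṁ = Q/Δh = 810000 / 733.84 = 1103.8 kg/h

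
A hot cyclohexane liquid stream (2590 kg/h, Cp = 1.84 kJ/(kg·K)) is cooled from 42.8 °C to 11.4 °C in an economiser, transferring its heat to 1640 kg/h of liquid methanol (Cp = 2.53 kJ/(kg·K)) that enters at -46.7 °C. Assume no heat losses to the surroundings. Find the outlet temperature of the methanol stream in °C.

Heat released by hot stream: Q = 2590 × 1.84 × (42.8 − 11.4) = 149640 kJ/h
Energy balance on cold side (adiabatic exchanger): Q = ṁ_c·Cp_c·(T_c,out − T_c,in)
T_c,out = -46.7 + 149640/(1640 × 2.53) = -10.635 °C

T_c,out = -10.6 °C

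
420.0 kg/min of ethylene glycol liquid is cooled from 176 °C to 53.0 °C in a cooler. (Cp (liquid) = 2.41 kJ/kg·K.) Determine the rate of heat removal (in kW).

Q = ṁ·Cp·ΔT = 420.0 × 2.41 × (53.0 − 176) = -124500 kJ/min
Converting: 124500 / 60 s = 2075 kW

Q_c = 2080 kW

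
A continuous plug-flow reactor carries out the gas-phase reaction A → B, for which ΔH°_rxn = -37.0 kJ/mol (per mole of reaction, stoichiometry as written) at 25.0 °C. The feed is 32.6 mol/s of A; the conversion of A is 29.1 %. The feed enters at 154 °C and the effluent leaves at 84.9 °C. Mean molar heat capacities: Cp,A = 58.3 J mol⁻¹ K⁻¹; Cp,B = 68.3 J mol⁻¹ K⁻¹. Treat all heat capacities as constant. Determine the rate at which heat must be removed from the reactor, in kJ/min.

Extent of reaction ξ = 0.291 × 32.6 = 9.4866 mol/s
Reaction term: ξ·ΔH°_rxn = 9.4866 × -37.0 = -351 kJ/s
Sensible, feed 154→25 °C: -245.17 kJ/s
Outlet flows (mol/s): A 23.113, B 9.4866
Sensible, products 25→84.9 °C: 119.53 kJ/s
Q = ΔH = -476.65 kJ/s = -476.65 kW
Heat removed = 28599 kJ/min

Q_out = 28600 kJ/min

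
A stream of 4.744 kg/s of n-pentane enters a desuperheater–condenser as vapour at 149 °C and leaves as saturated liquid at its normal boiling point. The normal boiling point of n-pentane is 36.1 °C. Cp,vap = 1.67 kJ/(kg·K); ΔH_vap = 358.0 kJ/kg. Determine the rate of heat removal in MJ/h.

vapour 149→36.1 °C: -188.54 kJ/kg
condensation at 36.1 °C: -358 kJ/kg
Δh = -188.54 + -358 = -546.54 kJ/kg
Q = ṁ·Δh = 4.744 kg/s × -546.54 kJ/kg = -2592.8 kJ/s
|Q| = 2592.8 kW = 9334.1 MJ/h

Q_c = 9330 MJ/h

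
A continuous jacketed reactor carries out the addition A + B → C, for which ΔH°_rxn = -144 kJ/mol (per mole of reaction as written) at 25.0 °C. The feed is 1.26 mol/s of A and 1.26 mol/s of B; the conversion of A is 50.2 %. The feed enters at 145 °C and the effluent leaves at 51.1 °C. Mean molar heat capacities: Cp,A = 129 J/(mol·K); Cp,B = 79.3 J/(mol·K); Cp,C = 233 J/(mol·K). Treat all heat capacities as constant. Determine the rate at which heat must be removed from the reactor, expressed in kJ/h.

Extent of reaction ξ = 0.502 × 1.26 = 0.63252 mol/s
Reaction term: ξ·ΔH°_rxn = 0.63252 × -144 = -91.083 kJ/s
Sensible, feed 145→25 °C: -31.495 kJ/s
Outlet flows (mol/s): A 0.62748, B 0.62748, C 0.63252
Sensible, products 25→51.1 °C: 7.2579 kJ/s
Q = ΔH = -115.32 kJ/s = -115.32 kW
Heat removed = 415150 kJ/h

Q_out = 415000 kJ/h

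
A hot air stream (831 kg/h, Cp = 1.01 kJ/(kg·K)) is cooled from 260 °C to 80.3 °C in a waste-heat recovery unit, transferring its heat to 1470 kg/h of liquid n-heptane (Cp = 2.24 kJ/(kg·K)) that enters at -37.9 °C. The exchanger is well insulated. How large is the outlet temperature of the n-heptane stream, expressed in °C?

Heat released by hot stream: Q = 831 × 1.01 × (260 − 80.3) = 150820 kJ/h
Energy balance on cold side (adiabatic exchanger): Q = ṁ_c·Cp_c·(T_c,out − T_c,in)
T_c,out = -37.9 + 150820/(1470 × 2.24) = 7.9042 °C

T_c,out = 7.90 °C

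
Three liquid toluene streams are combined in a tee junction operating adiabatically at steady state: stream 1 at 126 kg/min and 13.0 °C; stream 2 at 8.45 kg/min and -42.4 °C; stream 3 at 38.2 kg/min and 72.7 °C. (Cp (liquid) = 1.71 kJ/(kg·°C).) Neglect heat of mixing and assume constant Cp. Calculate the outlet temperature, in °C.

T_out = 23.5 °C

Energy balance with Q = 0: Σ ṁᵢCp,ᵢ(T_out − Tᵢ) = 0
T_out = Σ ṁᵢCp,ᵢTᵢ / Σ ṁᵢCp,ᵢ
      = 6937.2 / 295.23 = 23.498 °C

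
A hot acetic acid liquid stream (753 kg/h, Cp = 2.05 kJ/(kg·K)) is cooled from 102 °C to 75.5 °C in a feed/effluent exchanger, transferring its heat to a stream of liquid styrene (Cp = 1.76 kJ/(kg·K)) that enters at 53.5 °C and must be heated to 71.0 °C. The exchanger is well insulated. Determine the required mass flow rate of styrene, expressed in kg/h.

ṁ_c = 1330 kg/h

Heat released by hot stream: Q = 753 × 2.05 × (102 − 75.5) = 40907 kJ/h
Energy balance on cold side (adiabatic exchanger): Q = ṁ_c·Cp_c·(T_c,out − T_c,in)
ṁ_c = 40907 / [1.76 × (71.0 − 53.5)] = 1328.1 kg/h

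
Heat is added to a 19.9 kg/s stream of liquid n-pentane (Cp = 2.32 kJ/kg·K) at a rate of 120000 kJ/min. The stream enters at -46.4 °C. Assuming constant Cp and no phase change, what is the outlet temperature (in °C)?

Q = 120000 kJ/min = 2000 kJ/s
ΔT = Q/(ṁ·Cp) = 2000/(19.9×2.32) = 43.32 K
T_out = -46.4 + 43.32 = -3.08 °C

T_out = -3.08 °C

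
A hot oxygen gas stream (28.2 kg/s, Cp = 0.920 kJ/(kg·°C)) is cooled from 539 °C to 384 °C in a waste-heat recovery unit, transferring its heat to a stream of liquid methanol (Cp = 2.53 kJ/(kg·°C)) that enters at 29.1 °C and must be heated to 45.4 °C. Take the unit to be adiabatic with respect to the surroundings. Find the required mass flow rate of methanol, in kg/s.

ṁ_c = 97.5 kg/s

Heat released by hot stream: Q = 28.2 × 0.920 × (539 − 384) = 4021.3 kJ/s
Energy balance on cold side (adiabatic exchanger): Q = ṁ_c·Cp_c·(T_c,out − T_c,in)
ṁ_c = 4021.3 / [2.53 × (45.4 − 29.1)] = 97.513 kg/s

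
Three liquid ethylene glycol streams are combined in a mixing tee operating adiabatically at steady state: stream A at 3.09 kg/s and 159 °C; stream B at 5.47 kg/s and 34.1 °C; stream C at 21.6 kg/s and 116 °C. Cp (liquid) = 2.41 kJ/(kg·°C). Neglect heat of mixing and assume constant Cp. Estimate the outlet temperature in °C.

T_out = 106 °C

Adiabatic, steady state ⇒ Σ ṁᵢCp,ᵢ(T_out − Tᵢ) = 0
T_out = Σ ṁᵢCp,ᵢTᵢ / Σ ṁᵢCp,ᵢ
      = 7672.1 / 72.686 = 105.55 °C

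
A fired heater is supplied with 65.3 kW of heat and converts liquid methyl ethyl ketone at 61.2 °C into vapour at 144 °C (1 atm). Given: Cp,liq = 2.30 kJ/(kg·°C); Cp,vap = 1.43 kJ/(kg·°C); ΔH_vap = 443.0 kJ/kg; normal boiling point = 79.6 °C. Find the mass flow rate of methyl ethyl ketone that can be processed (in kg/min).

ṁ = 6.79 kg/min

Δh = 2.30×(79.6−61.2) + 443.0 + 1.43×(144−79.6) = 577.41 kJ/kg
Q = 65.3 kW = 65.3 kJ/s = 3918 kJ/min
ṁ = Q/Δh = 3918 / 577.41 = 6.7854 kg/min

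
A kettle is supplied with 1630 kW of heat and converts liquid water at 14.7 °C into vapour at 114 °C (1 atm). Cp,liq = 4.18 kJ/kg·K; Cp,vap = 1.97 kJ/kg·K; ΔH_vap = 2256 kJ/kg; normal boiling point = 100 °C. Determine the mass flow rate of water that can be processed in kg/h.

Δh = 4.18×(100−14.7) + 2256 + 1.97×(114−100) = 2640.1 kJ/kg
Q = 1630 kW = 1630 kJ/s = 5.868e+06 kJ/h
ṁ = Q/Δh = 5.868e+06 / 2640.1 = 2222.6 kg/h

ṁ = 2220 kg/h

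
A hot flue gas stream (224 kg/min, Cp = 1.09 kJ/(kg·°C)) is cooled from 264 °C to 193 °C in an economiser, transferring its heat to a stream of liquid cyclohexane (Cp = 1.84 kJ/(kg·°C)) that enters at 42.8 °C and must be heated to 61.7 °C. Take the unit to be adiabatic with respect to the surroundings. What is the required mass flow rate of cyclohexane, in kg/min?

Heat released by hot stream: Q = 224 × 1.09 × (264 − 193) = 17335 kJ/min
Energy balance on cold side (adiabatic exchanger): Q = ṁ_c·Cp_c·(T_c,out − T_c,in)
ṁ_c = 17335 / [1.84 × (61.7 − 42.8)] = 498.49 kg/min

ṁ_c = 498 kg/min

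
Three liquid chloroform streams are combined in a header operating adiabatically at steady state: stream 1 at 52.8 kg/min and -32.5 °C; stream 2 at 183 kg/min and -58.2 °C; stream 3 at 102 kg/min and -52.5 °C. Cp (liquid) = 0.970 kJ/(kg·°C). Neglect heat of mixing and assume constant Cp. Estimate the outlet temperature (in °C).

T_out = -52.5 °C

Adiabatic, steady state ⇒ Σ ṁᵢCp,ᵢ(T_out − Tᵢ) = 0
Σ ṁᵢCp,ᵢTᵢ = 52.8×0.970×-32.5 + 183×0.970×-58.2 + 102×0.970×-52.5 = -17190
Σ ṁᵢCp,ᵢ = 52.8×0.970 + 183×0.970 + 102×0.970 = 327.67
T_out = -17190 / 327.67 = -52.462 °C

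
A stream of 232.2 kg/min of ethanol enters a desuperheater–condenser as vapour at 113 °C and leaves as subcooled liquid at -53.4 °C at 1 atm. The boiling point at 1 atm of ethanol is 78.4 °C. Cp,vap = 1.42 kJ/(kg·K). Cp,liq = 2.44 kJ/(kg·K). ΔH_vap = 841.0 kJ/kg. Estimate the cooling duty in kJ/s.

vapour 113→78.4 °C: -49.132 kJ/kg
condensation at 78.4 °C: -841 kJ/kg
liquid 78.4→-53.4 °C: -321.59 kJ/kg
Δh = -49.132 + -841 + -321.59 = -1211.7 kJ/kg
Q = ṁ·Δh = 232.2 kg/min × -1211.7 kJ/kg = -281360 kJ/min
|Q| = 4689.4 kW

Q_c = 4690 kJ/s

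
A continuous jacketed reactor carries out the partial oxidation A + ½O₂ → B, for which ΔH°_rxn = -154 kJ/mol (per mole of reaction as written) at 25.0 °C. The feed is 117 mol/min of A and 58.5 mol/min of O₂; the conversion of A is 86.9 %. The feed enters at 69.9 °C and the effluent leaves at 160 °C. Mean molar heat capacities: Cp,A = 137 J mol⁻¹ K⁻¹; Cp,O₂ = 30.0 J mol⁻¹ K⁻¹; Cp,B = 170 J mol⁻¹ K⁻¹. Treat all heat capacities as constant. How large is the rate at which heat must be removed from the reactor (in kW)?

Extent of reaction ξ = 0.869 × 117 = 101.67 mol/min
Reaction term: ξ·ΔH°_rxn = 101.67 × -154 = -15658 kJ/min
Sensible, feed 69.9→25 °C: -798.5 kJ/min
Outlet flows (mol/min): A 15.327, O₂ 7.6635, B 101.67
Sensible, products 25→160 °C: 2647.9 kJ/min
Q = ΔH = -13808 kJ/min = -230.14 kW
Heat removed = 230.14 kW

Q_out = 230 kW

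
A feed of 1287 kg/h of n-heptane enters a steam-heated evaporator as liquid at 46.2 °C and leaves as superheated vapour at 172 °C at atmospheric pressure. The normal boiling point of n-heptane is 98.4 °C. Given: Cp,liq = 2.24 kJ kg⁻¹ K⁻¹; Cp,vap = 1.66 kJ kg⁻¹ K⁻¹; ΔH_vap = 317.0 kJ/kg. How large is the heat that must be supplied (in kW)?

Q = 199 kW

liquid 46.2→98.4 °C: 116.93 kJ/kg
vaporisation at 98.4 °C: 317 kJ/kg
vapour 98.4→172 °C: 122.18 kJ/kg
Δh = 116.93 + 317 + 122.18 = 556.1 kJ/kg
Q = ṁ·Δh = 1287 kg/h × 556.1 kJ/kg = 715710 kJ/h
|Q| = 198.81 kW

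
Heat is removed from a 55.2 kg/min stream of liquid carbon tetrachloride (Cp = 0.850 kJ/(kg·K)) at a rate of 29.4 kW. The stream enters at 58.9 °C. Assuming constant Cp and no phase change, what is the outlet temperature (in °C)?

T_out = 21.3 °C

Q = 29.4 kW = 1764 kJ/min
ΔT = Q/(ṁ·Cp) = 1764/(55.2×0.850) = 37.596 K
T_out = 58.9 − 37.596 = 21.304 °C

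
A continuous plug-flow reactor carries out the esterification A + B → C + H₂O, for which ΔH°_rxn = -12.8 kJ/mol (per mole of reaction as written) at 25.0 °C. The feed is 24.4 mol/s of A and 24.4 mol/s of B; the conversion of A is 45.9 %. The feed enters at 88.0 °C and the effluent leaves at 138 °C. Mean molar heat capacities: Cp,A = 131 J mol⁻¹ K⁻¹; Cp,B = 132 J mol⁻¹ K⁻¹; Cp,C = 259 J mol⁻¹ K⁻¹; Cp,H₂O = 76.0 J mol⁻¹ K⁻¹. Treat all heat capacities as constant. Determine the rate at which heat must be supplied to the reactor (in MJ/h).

Extent of reaction ξ = 0.459 × 24.4 = 11.2 mol/s
Reaction term: ξ·ΔH°_rxn = 11.2 × -12.8 = -143.35 kJ/s
Sensible, feed 88.0→25 °C: -404.28 kJ/s
Outlet flows (mol/s): A 13.2, B 13.2, C 11.2, H₂O 11.2
Sensible, products 25→138 °C: 816.26 kJ/s
Q = ΔH = 268.63 kJ/s = 268.63 kW
Heat supplied = 967.05 MJ/h

Q_in = 967 MJ/h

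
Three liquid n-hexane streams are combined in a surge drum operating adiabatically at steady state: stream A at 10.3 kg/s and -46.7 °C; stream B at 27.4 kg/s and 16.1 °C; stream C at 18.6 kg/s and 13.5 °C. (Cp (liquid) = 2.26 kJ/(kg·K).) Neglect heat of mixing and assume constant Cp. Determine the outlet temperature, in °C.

No heat crosses the boundary, so H_out = H_in.
T_out = Σ ṁᵢCp,ᵢTᵢ / Σ ṁᵢCp,ᵢ
      = 477.38 / 127.24 = 3.7519 °C

T_out = 3.75 °C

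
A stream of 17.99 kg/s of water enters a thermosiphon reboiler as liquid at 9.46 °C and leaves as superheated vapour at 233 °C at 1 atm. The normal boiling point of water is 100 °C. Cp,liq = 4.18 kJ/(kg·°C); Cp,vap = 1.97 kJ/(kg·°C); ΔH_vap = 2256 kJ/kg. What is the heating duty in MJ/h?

liquid 9.46→100 °C: 378.46 kJ/kg
vaporisation at 100 °C: 2256 kJ/kg
vapour 100→233 °C: 262.01 kJ/kg
Δh = 378.46 + 2256 + 262.01 = 2896.5 kJ/kg
Q = ṁ·Δh = 17.99 kg/s × 2896.5 kJ/kg = 52107 kJ/s
|Q| = 52107 kW = 187590 MJ/h

Q = 188000 MJ/h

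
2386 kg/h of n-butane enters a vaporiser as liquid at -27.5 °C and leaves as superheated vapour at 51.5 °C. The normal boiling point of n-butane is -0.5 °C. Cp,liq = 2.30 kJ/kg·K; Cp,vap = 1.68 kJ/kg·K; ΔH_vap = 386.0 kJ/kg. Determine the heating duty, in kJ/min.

liquid -27.5→-0.5 °C: 62.1 kJ/kg
vaporisation at -0.5 °C: 386 kJ/kg
vapour -0.5→51.5 °C: 87.36 kJ/kg
Δh = 62.1 + 386 + 87.36 = 535.46 kJ/kg
Q = ṁ·Δh = 2386 kg/h × 535.46 kJ/kg = 1.2776e+06 kJ/h
|Q| = 354.89 kW = 21293 kJ/min

Q = 21300 kJ/min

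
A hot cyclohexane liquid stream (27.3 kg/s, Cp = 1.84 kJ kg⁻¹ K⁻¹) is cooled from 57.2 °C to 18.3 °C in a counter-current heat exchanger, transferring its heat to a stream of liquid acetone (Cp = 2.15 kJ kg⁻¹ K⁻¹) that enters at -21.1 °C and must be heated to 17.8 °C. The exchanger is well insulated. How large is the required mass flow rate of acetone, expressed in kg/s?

ṁ_c = 23.4 kg/s

Heat released by hot stream: Q = 27.3 × 1.84 × (57.2 − 18.3) = 1954 kJ/s
Energy balance on cold side (adiabatic exchanger): Q = ṁ_c·Cp_c·(T_c,out − T_c,in)
ṁ_c = 1954 / [2.15 × (17.8 − -21.1)] = 23.364 kg/s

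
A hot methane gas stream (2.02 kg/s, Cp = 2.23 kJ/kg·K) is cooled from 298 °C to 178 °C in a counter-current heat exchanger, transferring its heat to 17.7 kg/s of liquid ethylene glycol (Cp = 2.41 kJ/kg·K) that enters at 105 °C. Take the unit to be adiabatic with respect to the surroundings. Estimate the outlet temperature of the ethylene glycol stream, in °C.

Heat released by hot stream: Q = 2.02 × 2.23 × (298 − 178) = 540.55 kJ/s
Energy balance on cold side (adiabatic exchanger): Q = ṁ_c·Cp_c·(T_c,out − T_c,in)
T_c,out = 105 + 540.55/(17.7 × 2.41) = 117.67 °C

T_c,out = 118 °C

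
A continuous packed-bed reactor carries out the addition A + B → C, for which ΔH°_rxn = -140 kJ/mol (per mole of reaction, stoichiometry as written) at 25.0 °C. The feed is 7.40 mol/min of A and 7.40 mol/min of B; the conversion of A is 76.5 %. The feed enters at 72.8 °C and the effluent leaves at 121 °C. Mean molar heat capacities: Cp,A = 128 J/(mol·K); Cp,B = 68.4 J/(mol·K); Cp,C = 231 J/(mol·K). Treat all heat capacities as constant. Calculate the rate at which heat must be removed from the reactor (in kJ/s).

Q_out = 11.7 kJ/s

Extent of reaction ξ = 0.765 × 7.40 = 5.661 mol/min
Reaction term: ξ·ΔH°_rxn = 5.661 × -140 = -792.54 kJ/min
Sensible, feed 72.8→25 °C: -69.471 kJ/min
Outlet flows (mol/min): A 1.739, B 1.739, C 5.661
Sensible, products 25→121 °C: 158.33 kJ/min
Q = ΔH = -703.68 kJ/min = -11.728 kW
Heat removed = 11.728 kJ/s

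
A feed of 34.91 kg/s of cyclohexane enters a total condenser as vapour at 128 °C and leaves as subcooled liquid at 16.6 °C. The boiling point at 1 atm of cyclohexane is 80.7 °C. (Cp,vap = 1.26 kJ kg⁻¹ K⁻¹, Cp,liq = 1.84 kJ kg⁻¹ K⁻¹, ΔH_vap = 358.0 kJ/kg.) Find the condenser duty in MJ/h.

vapour 128→80.7 °C: -59.598 kJ/kg
condensation at 80.7 °C: -358 kJ/kg
liquid 80.7→16.6 °C: -117.94 kJ/kg
Δh = -59.598 + -358 + -117.94 = -535.54 kJ/kg
Q = ṁ·Δh = 34.91 kg/s × -535.54 kJ/kg = -18696 kJ/s
|Q| = 18696 kW = 67305 MJ/h

Q_c = 67300 MJ/h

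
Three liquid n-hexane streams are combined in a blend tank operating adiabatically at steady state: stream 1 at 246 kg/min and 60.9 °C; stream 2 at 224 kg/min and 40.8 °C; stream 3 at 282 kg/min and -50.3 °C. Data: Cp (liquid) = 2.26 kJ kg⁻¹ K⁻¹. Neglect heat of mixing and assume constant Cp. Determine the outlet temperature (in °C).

T_out = 13.2 °C

No heat crosses the boundary, so H_out = H_in.
T_out = Σ ṁᵢCp,ᵢTᵢ / Σ ṁᵢCp,ᵢ
      = 22455 / 1699.5 = 13.213 °C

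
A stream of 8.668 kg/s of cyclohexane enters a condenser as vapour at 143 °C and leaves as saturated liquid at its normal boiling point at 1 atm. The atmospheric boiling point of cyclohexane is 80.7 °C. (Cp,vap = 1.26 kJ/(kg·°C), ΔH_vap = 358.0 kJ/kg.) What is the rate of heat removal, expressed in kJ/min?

vapour 143→80.7 °C: -78.498 kJ/kg
condensation at 80.7 °C: -358 kJ/kg
Δh = -78.498 + -358 = -436.5 kJ/kg
Q = ṁ·Δh = 8.668 kg/s × -436.5 kJ/kg = -3783.6 kJ/s
|Q| = 3783.6 kW = 227010 kJ/min

Q_c = 227000 kJ/min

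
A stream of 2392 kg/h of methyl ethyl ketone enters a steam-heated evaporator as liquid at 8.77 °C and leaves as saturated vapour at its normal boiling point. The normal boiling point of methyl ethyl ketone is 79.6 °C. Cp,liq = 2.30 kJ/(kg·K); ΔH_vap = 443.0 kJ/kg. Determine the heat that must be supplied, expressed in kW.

liquid 8.77→79.6 °C: 162.91 kJ/kg
vaporisation at 79.6 °C: 443 kJ/kg
Δh = 162.91 + 443 = 605.91 kJ/kg
Q = ṁ·Δh = 2392 kg/h × 605.91 kJ/kg = 1.4493e+06 kJ/h
|Q| = 402.59 kW

Q = 403 kW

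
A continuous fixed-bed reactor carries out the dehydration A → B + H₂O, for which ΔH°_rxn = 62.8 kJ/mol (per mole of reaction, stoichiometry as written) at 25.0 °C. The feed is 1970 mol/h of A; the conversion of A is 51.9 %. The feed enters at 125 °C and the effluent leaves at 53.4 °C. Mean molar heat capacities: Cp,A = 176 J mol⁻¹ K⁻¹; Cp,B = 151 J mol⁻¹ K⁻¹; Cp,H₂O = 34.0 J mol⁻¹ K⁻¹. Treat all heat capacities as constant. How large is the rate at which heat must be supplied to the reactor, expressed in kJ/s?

Q_in = 11.0 kJ/s

Extent of reaction ξ = 0.519 × 1970 = 1022.4 mol/h
Reaction term: ξ·ΔH°_rxn = 1022.4 × 62.8 = 64209 kJ/h
Sensible, feed 125→25 °C: -34672 kJ/h
Outlet flows (mol/h): A 947.57, B 1022.4, H₂O 1022.4
Sensible, products 25→53.4 °C: 10108 kJ/h
Q = ΔH = 39645 kJ/h = 11.012 kW
Heat supplied = 11.012 kJ/s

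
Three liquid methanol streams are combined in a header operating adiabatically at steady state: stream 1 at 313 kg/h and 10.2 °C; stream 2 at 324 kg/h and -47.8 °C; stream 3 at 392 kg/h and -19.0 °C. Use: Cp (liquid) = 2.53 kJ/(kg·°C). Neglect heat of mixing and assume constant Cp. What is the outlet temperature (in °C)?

Adiabatic, steady state ⇒ Σ ṁᵢCp,ᵢ(T_out − Tᵢ) = 0
Σ ṁᵢCp,ᵢTᵢ = 313×2.53×10.2 + 324×2.53×-47.8 + 392×2.53×-19.0 = -49949
Σ ṁᵢCp,ᵢ = 313×2.53 + 324×2.53 + 392×2.53 = 2603.4
T_out = -49949 / 2603.4 = -19.186 °C

T_out = -19.2 °C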